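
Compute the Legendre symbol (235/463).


p = 463 is prime, so compute (235/463) with the reciprocity algorithm (Jacobi-symbol steps: pull out 2s via (2/n), flip via reciprocity, reduce):
  reciprocity: (235/463) -> -(463/235)
  reduce: (228/235)
  pull out 2: (2/235) = -1  (since 235 mod 8 = 3)
  pull out 2: (2/235) = -1  (since 235 mod 8 = 3)
  reciprocity: (57/235) -> +(235/57)
  reduce: (7/57)
  reciprocity: (7/57) -> +(57/7)
  reduce: (1/7)
  (1/7) = 1
Product of signs = -1
(235/463) = -1

-1


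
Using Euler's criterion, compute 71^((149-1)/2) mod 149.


p = 149 is prime and the exponent is (p-1)/2 = 74, so by Euler's criterion 71^74 = (71/149) = +1 or -1 mod 149.
Compute by square-and-multiply:
  74 = 64 + 8 + 2 (binary 1001010)
  Repeated squaring mod 149: 71^1 = 71, 71^2 = 124, 71^4 = 29, 71^8 = 96, 71^16 = 127, 71^32 = 37, 71^64 = 28
  71^74 = 71^64 * 71^8 * 71^2 = 28 * 96 * 124 mod 149
    28 * 96 = 2688 = 6 mod 149
    6 * 124 = 744 = 148 mod 149
  71^74 = 148 mod 149
Result 148 = p - 1 = -1 mod 149: 71 is a quadratic non-residue mod 149. As a residue in [0, p-1] the value is 148.
71^74 mod 149 = 148

148


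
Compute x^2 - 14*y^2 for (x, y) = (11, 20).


x^2 - d*y^2
= 11^2 - 14*20^2
= 121 - 5600
= -5479

-5479


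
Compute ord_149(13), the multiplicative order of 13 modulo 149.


We want ord_149(13), the smallest k >= 1 with 13^k = 1 mod 149.
n = 149 = 149, phi(149) = 148; the order divides phi(n).
Divisors of 148: 1, 2, 4, 37, 74, 148
Repeated squaring mod 149: 13^1 = 13, 13^2 = 20, 13^4 = 102, 13^8 = 123, 13^16 = 80, 13^32 = 142, 13^64 = 49, 13^128 = 17
Test divisors in increasing order:
  k=1: 13^1 = 13 mod 149
  k=2: 13^2 = 20 mod 149
  k=4: 13^4 = 102 mod 149
  k=37: 13^37 = 142 * 102 * 13 = 105 mod 149
  k=74: 13^74 = 49 * 123 * 20 = 148 mod 149
  k=148: 13^148 = 17 * 80 * 102 = 1 mod 149  <- first divisor giving 1
Order = 148

148


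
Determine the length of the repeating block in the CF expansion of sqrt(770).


Run the CF algorithm for sqrt(770).
a_0 = floor(sqrt(770)) = 27; set m_0=0, q_0=1.
Recurrence: m' = q*a - m,  q' = (d - m'^2)/q,  a' = floor((a_0 + m')/q').
  step 1: m=27, q=41, a=1
  step 2: m=14, q=14, a=2
  step 3: m=14, q=41, a=1
  step 4: m=27, q=1, a=54
a_4 = 2*a_0 = 54, so the period closes here.
sqrt(770) = [27; 1, 2, 1, 54]
Period length = 4

4


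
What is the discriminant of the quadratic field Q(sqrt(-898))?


For K = Q(sqrt(d)) with d squarefree: disc(K) = d if d = 1 mod 4, and disc(K) = 4d if d = 2 or 3 mod 4.
Here d = -898, and d mod 4 = 2.
d = 2 mod 4, not 1 (O_K = Z[sqrt(d)]), so disc(K) = 4d = 4 * (-898) = -3592

-3592


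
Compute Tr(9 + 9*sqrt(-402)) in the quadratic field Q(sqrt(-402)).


Tr(a + b*sqrt(d)) = (a + b*sqrt(d)) + (a - b*sqrt(d)) = 2a
= 2 * (9)
= 18

18


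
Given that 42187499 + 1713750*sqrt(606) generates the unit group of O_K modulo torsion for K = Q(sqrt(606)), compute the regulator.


epsilon = 42187499 + 1713750*sqrt(606)
= 8.4375e+07
R = ln(8.4375e+07)
= 18.2508

18.2508


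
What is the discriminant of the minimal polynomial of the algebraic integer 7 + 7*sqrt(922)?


The element 7 + 7*sqrt(922) has minimal polynomial:
x^2 - 14*x - 45129
Discriminant = (-14)^2 - 4*(-45129)
= 196 + 180516
= 180712

180712


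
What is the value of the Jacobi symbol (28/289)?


Compute (28/289) via quadratic reciprocity:
  pull out 2: (2/289) = +1  (since 289 mod 8 = 1)
  pull out 2: (2/289) = +1  (since 289 mod 8 = 1)
  reciprocity: (7/289) -> +(289/7)
  reduce: (2/7)
  pull out 2: (2/7) = +1  (since 7 mod 8 = 7)
  (1/7) = 1
Product of signs = 1

1


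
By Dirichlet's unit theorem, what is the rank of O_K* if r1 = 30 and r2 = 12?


By Dirichlet's unit theorem:
rank = r1 + r2 - 1
= 30 + 12 - 1
= 41

41


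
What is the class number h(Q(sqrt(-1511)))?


K = Q(sqrt(-1511)). d mod 4 = 1, so D = disc(K) = d = -1511
h(K) equals the number of primitive reduced positive-definite forms (a, b, c) = a*x^2 + b*x*y + c*y^2 with b^2 - 4ac = D,
where reduced means |b| <= a <= c, with b >= 0 whenever |b| = a or a = c, and primitive means gcd(a, b, c) = 1.
Reduced forces 3a^2 <= |D| = 1511, so 1 <= a <= 22; b must have the parity of D, and c = (b^2 - D)/(4a) must be an integer >= a.
Enumerate a = 1..22, b in [-a, a]:
  a=1: (1, 1, 378)  [1]
  a=2: (2, -1, 189), (2, 1, 189)  [2]
  a=3: (3, -1, 126), (3, 1, 126)  [2]
  a=4: (4, -3, 95), (4, 3, 95)  [2]
  a=5: (5, -3, 76), (5, 3, 76)  [2]
  a=6: (6, -5, 64), (6, -1, 63), (6, 1, 63), (6, 5, 64)  [4]
  a=7: (7, -1, 54), (7, 1, 54)  [2]
  a=8: (8, -5, 48), (8, 5, 48)  [2]
  a=9: (9, -1, 42), (9, 1, 42)  [2]
  a=10: (10, -7, 39), (10, -3, 38), (10, 3, 38), (10, 7, 39)  [4]
  a=11: none
  a=12: (12, -11, 34), (12, -5, 32), (12, 5, 32), (12, 11, 34)  [4]
  a=13: (13, -7, 30), (13, 7, 30)  [2]
  a=14: (14, -13, 30), (14, -1, 27), (14, 1, 27), (14, 13, 30)  [4]
  a=15: (15, -13, 28), (15, -7, 26), (15, 7, 26), (15, 13, 28)  [4]
  a=16: (16, -5, 24), (16, 5, 24)  [2]
  a=17: (17, -11, 24), (17, 11, 24)  [2]
  a=18: (18, -17, 25), (18, -1, 21), (18, 1, 21), (18, 17, 25)  [4]
  a=19: (19, -3, 20), (19, 3, 20)  [2]
  a=20: (20, -13, 21), (20, 13, 21)  [2]
  a=21..22: none
Total reduced forms: 1 + 2 + 2 + 2 + 2 + 4 + 2 + 2 + 2 + 4 + 4 + 2 + 4 + 4 + 2 + 2 + 4 + 2 + 2 = 49
h = 49

49


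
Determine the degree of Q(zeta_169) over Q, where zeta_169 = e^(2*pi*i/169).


The degree equals Euler's totient phi(169).
169 = 13^2
phi(169) = 156

156


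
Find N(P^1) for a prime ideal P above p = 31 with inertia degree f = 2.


N(P^a) = p^(a*f)
= 31^(1*2)
= 31^2
= 961

961


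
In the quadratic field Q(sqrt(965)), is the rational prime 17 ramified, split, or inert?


K = Q(sqrt(965)). Since d mod 4 = 1, disc(K) = 965.
Check p | disc: 965 mod 17 = 13.
p does not divide disc. Compute Legendre symbol (d/p):
13^((17-1)/2) mod 17 = 1
(d/p) = 1, so p splits: (p) = P*P' with e=1, f=1, g=2.
Therefore p is split.

split


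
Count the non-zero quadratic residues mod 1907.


For prime p, the number of non-zero quadratic residues is (p-1)/2.
= (1907-1)/2
= 953

953


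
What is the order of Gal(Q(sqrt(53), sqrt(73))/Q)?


The 2 square roots of distinct primes are multiplicatively independent over Q,
so [K:Q] = 2^2 and Gal(K/Q) is isomorphic to (Z/2Z)^2.
|Gal| = 2^2 = 4

4


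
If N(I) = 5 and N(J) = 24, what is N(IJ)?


N(IJ) = N(I) * N(J)
= 5 * 24
= 120

120


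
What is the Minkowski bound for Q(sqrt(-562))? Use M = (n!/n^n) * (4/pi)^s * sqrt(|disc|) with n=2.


d = -562, d mod 4 = 2, so disc(K) = 4d = -2248; |disc(K)| = 2248
Imaginary quadratic field, so n = 2, s = r2 = 1, r1 = 0
M = (n!/n^n) * (4/pi)^s * sqrt(|disc(K)|) = (2!/2^2) * (4/pi)^1 * sqrt(2248)
= 0.5 * 1.273240 * 47.413078
= 30.1841

30.1841


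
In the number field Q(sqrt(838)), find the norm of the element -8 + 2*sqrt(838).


N(a + b*sqrt(d)) = a^2 - d*b^2
= (-8)^2 - (838)*(2)^2
= 64 - 3352
= -3288

-3288


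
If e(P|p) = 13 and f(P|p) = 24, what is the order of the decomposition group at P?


|D_P| = e * f
= 13 * 24
= 312

312


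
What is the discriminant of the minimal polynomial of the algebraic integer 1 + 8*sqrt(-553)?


The element 1 + 8*sqrt(-553) has minimal polynomial:
x^2 - 2*x + 35393
Discriminant = (-2)^2 - 4*(35393)
= 4 - 141572
= -141568

-141568


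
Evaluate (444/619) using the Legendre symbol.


p = 619 is prime, so compute (444/619) with the reciprocity algorithm (Jacobi-symbol steps: pull out 2s via (2/n), flip via reciprocity, reduce):
  pull out 2: (2/619) = -1  (since 619 mod 8 = 3)
  pull out 2: (2/619) = -1  (since 619 mod 8 = 3)
  reciprocity: (111/619) -> -(619/111)
  reduce: (64/111)
  pull out 2: (2/111) = +1  (since 111 mod 8 = 7)
  pull out 2: (2/111) = +1  (since 111 mod 8 = 7)
  pull out 2: (2/111) = +1  (since 111 mod 8 = 7)
  pull out 2: (2/111) = +1  (since 111 mod 8 = 7)
  pull out 2: (2/111) = +1  (since 111 mod 8 = 7)
  pull out 2: (2/111) = +1  (since 111 mod 8 = 7)
  (1/111) = 1
Product of signs = -1
(444/619) = -1

-1


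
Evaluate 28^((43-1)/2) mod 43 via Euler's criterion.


p = 43 is prime and the exponent is (p-1)/2 = 21, so by Euler's criterion 28^21 = (28/43) = +1 or -1 mod 43.
Compute by square-and-multiply:
  21 = 16 + 4 + 1 (binary 10101)
  Repeated squaring mod 43: 28^1 = 28, 28^2 = 10, 28^4 = 14, 28^8 = 24, 28^16 = 17
  28^21 = 28^16 * 28^4 * 28^1 = 17 * 14 * 28 mod 43
    17 * 14 = 238 = 23 mod 43
    23 * 28 = 644 = 42 mod 43
  28^21 = 42 mod 43
Result 42 = p - 1 = -1 mod 43: 28 is a quadratic non-residue mod 43. As a residue in [0, p-1] the value is 42.
28^21 mod 43 = 42

42


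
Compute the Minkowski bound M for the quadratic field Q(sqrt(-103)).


d = -103, d mod 4 = 1, so disc(K) = d = -103; |disc(K)| = 103
Imaginary quadratic field, so n = 2, s = r2 = 1, r1 = 0
M = (n!/n^n) * (4/pi)^s * sqrt(|disc(K)|) = (2!/2^2) * (4/pi)^1 * sqrt(103)
= 0.5 * 1.273240 * 10.148892
= 6.4610

6.4610


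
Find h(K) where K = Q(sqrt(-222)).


K = Q(sqrt(-222)). d mod 4 = 2, so D = disc(K) = 4d = -888
h(K) equals the number of primitive reduced positive-definite forms (a, b, c) = a*x^2 + b*x*y + c*y^2 with b^2 - 4ac = D,
where reduced means |b| <= a <= c, with b >= 0 whenever |b| = a or a = c, and primitive means gcd(a, b, c) = 1.
Reduced forces 3a^2 <= |D| = 888, so 1 <= a <= 17; b must have the parity of D, and c = (b^2 - D)/(4a) must be an integer >= a.
Enumerate a = 1..17, b in [-a, a]:
  a=1: (1, 0, 222)  [1]
  a=2: (2, 0, 111)  [1]
  a=3: (3, 0, 74)  [1]
  a=4..5: none
  a=6: (6, 0, 37)  [1]
  a=7: (7, -6, 33), (7, 6, 33)  [2]
  a=8..10: none
  a=11: (11, -6, 21), (11, 6, 21)  [2]
  a=12: none
  a=13: (13, -10, 19), (13, 10, 19)  [2]
  a=14: (14, -8, 17), (14, 8, 17)  [2]
  a=15..17: none
Total reduced forms: 1 + 1 + 1 + 1 + 2 + 2 + 2 + 2 = 12
h = 12

12


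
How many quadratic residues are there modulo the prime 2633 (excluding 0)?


For prime p, the number of non-zero quadratic residues is (p-1)/2.
= (2633-1)/2
= 1316

1316


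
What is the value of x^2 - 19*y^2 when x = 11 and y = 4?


x^2 - d*y^2
= 11^2 - 19*4^2
= 121 - 304
= -183

-183


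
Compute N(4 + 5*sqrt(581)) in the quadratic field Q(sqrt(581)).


N(a + b*sqrt(d)) = a^2 - d*b^2
= (4)^2 - (581)*(5)^2
= 16 - 14525
= -14509

-14509


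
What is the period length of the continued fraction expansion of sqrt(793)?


Run the CF algorithm for sqrt(793).
a_0 = floor(sqrt(793)) = 28; set m_0=0, q_0=1.
Recurrence: m' = q*a - m,  q' = (d - m'^2)/q,  a' = floor((a_0 + m')/q').
  step 1: m=28, q=9, a=6
  step 2: m=26, q=13, a=4
  step 3: m=26, q=9, a=6
  step 4: m=28, q=1, a=56
a_4 = 2*a_0 = 56, so the period closes here.
sqrt(793) = [28; 6, 4, 6, 56]
Period length = 4

4


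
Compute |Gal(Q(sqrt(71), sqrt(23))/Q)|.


The 2 square roots of distinct primes are multiplicatively independent over Q,
so [K:Q] = 2^2 and Gal(K/Q) is isomorphic to (Z/2Z)^2.
|Gal| = 2^2 = 4

4


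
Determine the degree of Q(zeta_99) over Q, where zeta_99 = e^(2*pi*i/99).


The degree equals Euler's totient phi(99).
99 = 3^2 * 11
phi(99) = 60

60


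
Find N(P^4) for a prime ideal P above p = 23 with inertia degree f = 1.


N(P^a) = p^(a*f)
= 23^(4*1)
= 23^4
= 279841

279841


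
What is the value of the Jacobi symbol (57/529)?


Compute (57/529) via quadratic reciprocity:
  reciprocity: (57/529) -> +(529/57)
  reduce: (16/57)
  pull out 2: (2/57) = +1  (since 57 mod 8 = 1)
  pull out 2: (2/57) = +1  (since 57 mod 8 = 1)
  pull out 2: (2/57) = +1  (since 57 mod 8 = 1)
  pull out 2: (2/57) = +1  (since 57 mod 8 = 1)
  (1/57) = 1
Product of signs = 1

1


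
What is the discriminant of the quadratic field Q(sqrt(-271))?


For K = Q(sqrt(d)) with d squarefree: disc(K) = d if d = 1 mod 4, and disc(K) = 4d if d = 2 or 3 mod 4.
Here d = -271, and d mod 4 = 1.
d = 1 mod 4 (O_K = Z[(1+sqrt(d))/2]), so disc(K) = d = -271

-271


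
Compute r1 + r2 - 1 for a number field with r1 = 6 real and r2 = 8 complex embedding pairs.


By Dirichlet's unit theorem:
rank = r1 + r2 - 1
= 6 + 8 - 1
= 13

13


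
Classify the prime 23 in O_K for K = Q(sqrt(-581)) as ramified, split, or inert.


K = Q(sqrt(-581)). Since d mod 4 = 3, disc(K) = -2324.
Check p | disc: -2324 mod 23 = 22.
p does not divide disc. Compute Legendre symbol (d/p):
17^((23-1)/2) mod 23 = -1
(d/p) = -1, so p is inert: (p) stays prime with e=1, f=2, g=1.
Therefore p is inert.

inert


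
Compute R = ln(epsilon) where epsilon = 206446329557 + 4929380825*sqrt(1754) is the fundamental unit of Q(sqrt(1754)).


epsilon = 206446329557 + 4929380825*sqrt(1754)
= 4.1289e+11
R = ln(4.1289e+11)
= 26.7465

26.7465


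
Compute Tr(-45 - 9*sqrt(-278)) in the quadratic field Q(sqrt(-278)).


Tr(a + b*sqrt(d)) = (a + b*sqrt(d)) + (a - b*sqrt(d)) = 2a
= 2 * (-45)
= -90

-90


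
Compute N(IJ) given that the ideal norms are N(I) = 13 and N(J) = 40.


N(IJ) = N(I) * N(J)
= 13 * 40
= 520

520


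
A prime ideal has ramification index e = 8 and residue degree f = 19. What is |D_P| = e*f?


|D_P| = e * f
= 8 * 19
= 152

152


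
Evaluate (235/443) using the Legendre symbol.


p = 443 is prime, so compute (235/443) with the reciprocity algorithm (Jacobi-symbol steps: pull out 2s via (2/n), flip via reciprocity, reduce):
  reciprocity: (235/443) -> -(443/235)
  reduce: (208/235)
  pull out 2: (2/235) = -1  (since 235 mod 8 = 3)
  pull out 2: (2/235) = -1  (since 235 mod 8 = 3)
  pull out 2: (2/235) = -1  (since 235 mod 8 = 3)
  pull out 2: (2/235) = -1  (since 235 mod 8 = 3)
  reciprocity: (13/235) -> +(235/13)
  reduce: (1/13)
  (1/13) = 1
Product of signs = -1
(235/443) = -1

-1


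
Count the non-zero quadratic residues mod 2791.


For prime p, the number of non-zero quadratic residues is (p-1)/2.
= (2791-1)/2
= 1395

1395


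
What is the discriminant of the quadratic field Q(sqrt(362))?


For K = Q(sqrt(d)) with d squarefree: disc(K) = d if d = 1 mod 4, and disc(K) = 4d if d = 2 or 3 mod 4.
Here d = 362, and d mod 4 = 2.
d = 2 mod 4, not 1 (O_K = Z[sqrt(d)]), so disc(K) = 4d = 4 * (362) = 1448

1448


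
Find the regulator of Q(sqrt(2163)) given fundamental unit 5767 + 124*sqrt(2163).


epsilon = 5767 + 124*sqrt(2163)
= 11533.9999
R = ln(11533.9999)
= 9.3531

9.3531


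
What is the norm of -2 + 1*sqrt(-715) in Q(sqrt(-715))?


N(a + b*sqrt(d)) = a^2 - d*b^2
= (-2)^2 - (-715)*(1)^2
= 4 + 715
= 719

719


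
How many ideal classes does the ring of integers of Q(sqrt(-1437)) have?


K = Q(sqrt(-1437)). d mod 4 = 3, so D = disc(K) = 4d = -5748
h(K) equals the number of primitive reduced positive-definite forms (a, b, c) = a*x^2 + b*x*y + c*y^2 with b^2 - 4ac = D,
where reduced means |b| <= a <= c, with b >= 0 whenever |b| = a or a = c, and primitive means gcd(a, b, c) = 1.
Reduced forces 3a^2 <= |D| = 5748, so 1 <= a <= 43; b must have the parity of D, and c = (b^2 - D)/(4a) must be an integer >= a.
Enumerate a = 1..43, b in [-a, a]:
  a=1: (1, 0, 1437)  [1]
  a=2: (2, 2, 719)  [1]
  a=3: (3, 0, 479)  [1]
  a=4..5: none
  a=6: (6, 6, 241)  [1]
  a=7..10: none
  a=11: (11, -4, 131), (11, 4, 131)  [2]
  a=12..16: none
  a=17: (17, -10, 86), (17, 10, 86)  [2]
  a=18: none
  a=19: (19, -16, 79), (19, 16, 79)  [2]
  a=20..21: none
  a=22: (22, -18, 69), (22, 18, 69)  [2]
  a=23: (23, -18, 66), (23, 18, 66)  [2]
  a=24..28: none
  a=29: (29, -20, 53), (29, 20, 53)  [2]
  a=30: none
  a=31: (31, -24, 51), (31, 24, 51)  [2]
  a=32: none
  a=33: (33, -18, 46), (33, 18, 46)  [2]
  a=34: (34, -10, 43), (34, 10, 43)  [2]
  a=35..37: none
  a=38: (38, -22, 41), (38, 22, 41)  [2]
  a=39..43: none
Total reduced forms: 1 + 1 + 1 + 1 + 2 + 2 + 2 + 2 + 2 + 2 + 2 + 2 + 2 + 2 = 24
h = 24

24


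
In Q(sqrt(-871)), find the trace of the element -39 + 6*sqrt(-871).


Tr(a + b*sqrt(d)) = (a + b*sqrt(d)) + (a - b*sqrt(d)) = 2a
= 2 * (-39)
= -78

-78


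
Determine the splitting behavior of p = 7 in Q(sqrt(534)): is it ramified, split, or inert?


K = Q(sqrt(534)). Since d mod 4 = 2, disc(K) = 2136.
Check p | disc: 2136 mod 7 = 1.
p does not divide disc. Compute Legendre symbol (d/p):
2^((7-1)/2) mod 7 = 1
(d/p) = 1, so p splits: (p) = P*P' with e=1, f=1, g=2.
Therefore p is split.

split


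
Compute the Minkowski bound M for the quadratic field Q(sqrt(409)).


d = 409, d mod 4 = 1, so disc(K) = d = 409; |disc(K)| = 409
Real quadratic field, so n = 2, s = r2 = 0, r1 = 2
M = (n!/n^n) * (4/pi)^s * sqrt(|disc(K)|) = (2!/2^2) * (4/pi)^0 * sqrt(409)
= 0.5 * 1.000000 * 20.223748
= 10.1119

10.1119


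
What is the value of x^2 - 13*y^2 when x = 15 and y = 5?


x^2 - d*y^2
= 15^2 - 13*5^2
= 225 - 325
= -100

-100


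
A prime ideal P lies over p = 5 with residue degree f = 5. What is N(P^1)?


N(P^a) = p^(a*f)
= 5^(1*5)
= 5^5
= 3125

3125


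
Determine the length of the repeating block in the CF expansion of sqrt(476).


Run the CF algorithm for sqrt(476).
a_0 = floor(sqrt(476)) = 21; set m_0=0, q_0=1.
Recurrence: m' = q*a - m,  q' = (d - m'^2)/q,  a' = floor((a_0 + m')/q').
  step 1: m=21, q=35, a=1
  step 2: m=14, q=8, a=4
  step 3: m=18, q=19, a=2
  step 4: m=20, q=4, a=10
  step 5: m=20, q=19, a=2
  step 6: m=18, q=8, a=4
  step 7: m=14, q=35, a=1
  step 8: m=21, q=1, a=42
a_8 = 2*a_0 = 42, so the period closes here.
sqrt(476) = [21; 1, 4, 2, 10, 2, 4, 1, 42]
Period length = 8

8


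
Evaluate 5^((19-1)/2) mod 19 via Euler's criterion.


p = 19 is prime and the exponent is (p-1)/2 = 9, so by Euler's criterion 5^9 = (5/19) = +1 or -1 mod 19.
Compute by square-and-multiply:
  9 = 8 + 1 (binary 1001)
  Repeated squaring mod 19: 5^1 = 5, 5^2 = 6, 5^4 = 17, 5^8 = 4
  5^9 = 5^8 * 5^1 = 4 * 5 mod 19
    4 * 5 = 20 = 1 mod 19
  5^9 = 1 mod 19
Result 1: 5 is a quadratic residue mod 19.
5^9 mod 19 = 1

1


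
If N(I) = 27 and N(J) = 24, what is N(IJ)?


N(IJ) = N(I) * N(J)
= 27 * 24
= 648

648


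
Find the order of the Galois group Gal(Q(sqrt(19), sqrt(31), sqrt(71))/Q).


The 3 square roots of distinct primes are multiplicatively independent over Q,
so [K:Q] = 2^3 and Gal(K/Q) is isomorphic to (Z/2Z)^3.
|Gal| = 2^3 = 8

8


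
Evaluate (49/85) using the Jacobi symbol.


Compute (49/85) via quadratic reciprocity:
  reciprocity: (49/85) -> +(85/49)
  reduce: (36/49)
  pull out 2: (2/49) = +1  (since 49 mod 8 = 1)
  pull out 2: (2/49) = +1  (since 49 mod 8 = 1)
  reciprocity: (9/49) -> +(49/9)
  reduce: (4/9)
  pull out 2: (2/9) = +1  (since 9 mod 8 = 1)
  pull out 2: (2/9) = +1  (since 9 mod 8 = 1)
  (1/9) = 1
Product of signs = 1

1


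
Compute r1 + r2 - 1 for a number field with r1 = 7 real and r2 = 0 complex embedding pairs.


By Dirichlet's unit theorem:
rank = r1 + r2 - 1
= 7 + 0 - 1
= 6

6


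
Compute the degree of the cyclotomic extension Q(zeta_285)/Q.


The degree equals Euler's totient phi(285).
285 = 3 * 5 * 19
phi(285) = 144

144


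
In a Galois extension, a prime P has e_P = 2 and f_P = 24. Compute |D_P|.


|D_P| = e * f
= 2 * 24
= 48

48


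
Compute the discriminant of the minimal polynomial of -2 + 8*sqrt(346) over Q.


The element -2 + 8*sqrt(346) has minimal polynomial:
x^2 + 4*x - 22140
Discriminant = (4)^2 - 4*(-22140)
= 16 + 88560
= 88576

88576


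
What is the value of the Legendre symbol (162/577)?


p = 577 is prime, so compute (162/577) with the reciprocity algorithm (Jacobi-symbol steps: pull out 2s via (2/n), flip via reciprocity, reduce):
  pull out 2: (2/577) = +1  (since 577 mod 8 = 1)
  reciprocity: (81/577) -> +(577/81)
  reduce: (10/81)
  pull out 2: (2/81) = +1  (since 81 mod 8 = 1)
  reciprocity: (5/81) -> +(81/5)
  reduce: (1/5)
  (1/5) = 1
Product of signs = 1
(162/577) = 1

1


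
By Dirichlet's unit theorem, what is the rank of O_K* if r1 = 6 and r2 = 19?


By Dirichlet's unit theorem:
rank = r1 + r2 - 1
= 6 + 19 - 1
= 24

24


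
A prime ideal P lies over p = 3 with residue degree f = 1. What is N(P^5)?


N(P^a) = p^(a*f)
= 3^(5*1)
= 3^5
= 243

243


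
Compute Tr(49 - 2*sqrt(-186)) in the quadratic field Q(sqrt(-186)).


Tr(a + b*sqrt(d)) = (a + b*sqrt(d)) + (a - b*sqrt(d)) = 2a
= 2 * (49)
= 98

98


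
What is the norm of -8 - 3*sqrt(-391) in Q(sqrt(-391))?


N(a + b*sqrt(d)) = a^2 - d*b^2
= (-8)^2 - (-391)*(-3)^2
= 64 + 3519
= 3583

3583


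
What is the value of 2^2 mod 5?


p = 5 is prime and the exponent is (p-1)/2 = 2, so by Euler's criterion 2^2 = (2/5) = +1 or -1 mod 5.
Compute by square-and-multiply:
  2 = 2 (binary 10)
  Repeated squaring mod 5: 2^1 = 2, 2^2 = 4
  2^2 = 4 mod 5
Result 4 = p - 1 = -1 mod 5: 2 is a quadratic non-residue mod 5. As a residue in [0, p-1] the value is 4.
2^2 mod 5 = 4

4


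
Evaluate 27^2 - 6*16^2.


x^2 - d*y^2
= 27^2 - 6*16^2
= 729 - 1536
= -807

-807


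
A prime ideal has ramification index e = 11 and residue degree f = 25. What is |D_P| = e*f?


|D_P| = e * f
= 11 * 25
= 275

275


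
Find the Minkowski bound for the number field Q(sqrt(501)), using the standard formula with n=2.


d = 501, d mod 4 = 1, so disc(K) = d = 501; |disc(K)| = 501
Real quadratic field, so n = 2, s = r2 = 0, r1 = 2
M = (n!/n^n) * (4/pi)^s * sqrt(|disc(K)|) = (2!/2^2) * (4/pi)^0 * sqrt(501)
= 0.5 * 1.000000 * 22.383029
= 11.1915

11.1915


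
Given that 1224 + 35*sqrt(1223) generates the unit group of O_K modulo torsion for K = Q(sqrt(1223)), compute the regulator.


epsilon = 1224 + 35*sqrt(1223)
= 2447.9996
R = ln(2447.9996)
= 7.8030

7.8030


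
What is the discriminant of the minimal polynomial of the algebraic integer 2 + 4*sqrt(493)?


The element 2 + 4*sqrt(493) has minimal polynomial:
x^2 - 4*x - 7884
Discriminant = (-4)^2 - 4*(-7884)
= 16 + 31536
= 31552

31552


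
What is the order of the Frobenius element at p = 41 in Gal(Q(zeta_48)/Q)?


The Frobenius at p in Gal(Q(zeta_n)/Q) = (Z/nZ)* is the class of p, so its order is ord_48(41), the smallest k >= 1 with 41^k = 1 mod 48.
n = 48 = 2^4 * 3, phi(48) = 16; the order divides phi(n).
Divisors of 16: 1, 2, 4, 8, 16
Repeated squaring mod 48: 41^1 = 41, 41^2 = 1, 41^4 = 1, 41^8 = 1, 41^16 = 1
Test divisors in increasing order:
  k=1: 41^1 = 41 mod 48
  k=2: 41^2 = 1 mod 48  <- first divisor giving 1
Order = 2

2


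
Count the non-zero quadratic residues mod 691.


For prime p, the number of non-zero quadratic residues is (p-1)/2.
= (691-1)/2
= 345

345


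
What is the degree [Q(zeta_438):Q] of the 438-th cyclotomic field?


The degree equals Euler's totient phi(438).
438 = 2 * 3 * 73
phi(438) = 144

144


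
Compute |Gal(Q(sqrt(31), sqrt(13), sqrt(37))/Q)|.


The 3 square roots of distinct primes are multiplicatively independent over Q,
so [K:Q] = 2^3 and Gal(K/Q) is isomorphic to (Z/2Z)^3.
|Gal| = 2^3 = 8

8


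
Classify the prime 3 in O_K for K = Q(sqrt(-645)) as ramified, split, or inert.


K = Q(sqrt(-645)). Since d mod 4 = 3, disc(K) = -2580.
Check p | disc: -2580 mod 3 = 0.
p divides disc, so p ramifies: (p) = P^2 with e=2, f=1, g=1.
Therefore p is ramified.

ramified


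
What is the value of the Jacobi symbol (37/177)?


Compute (37/177) via quadratic reciprocity:
  reciprocity: (37/177) -> +(177/37)
  reduce: (29/37)
  reciprocity: (29/37) -> +(37/29)
  reduce: (8/29)
  pull out 2: (2/29) = -1  (since 29 mod 8 = 5)
  pull out 2: (2/29) = -1  (since 29 mod 8 = 5)
  pull out 2: (2/29) = -1  (since 29 mod 8 = 5)
  (1/29) = 1
Product of signs = -1

-1


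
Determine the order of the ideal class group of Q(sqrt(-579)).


K = Q(sqrt(-579)). d mod 4 = 1, so D = disc(K) = d = -579
h(K) equals the number of primitive reduced positive-definite forms (a, b, c) = a*x^2 + b*x*y + c*y^2 with b^2 - 4ac = D,
where reduced means |b| <= a <= c, with b >= 0 whenever |b| = a or a = c, and primitive means gcd(a, b, c) = 1.
Reduced forces 3a^2 <= |D| = 579, so 1 <= a <= 13; b must have the parity of D, and c = (b^2 - D)/(4a) must be an integer >= a.
Enumerate a = 1..13, b in [-a, a]:
  a=1: (1, 1, 145)  [1]
  a=2: none
  a=3: (3, 3, 49)  [1]
  a=4: none
  a=5: (5, -1, 29), (5, 1, 29)  [2]
  a=6: none
  a=7: (7, -3, 21), (7, 3, 21)  [2]
  a=8..10: none
  a=11: (11, -9, 15), (11, 9, 15)  [2]
  a=12..13: none
Total reduced forms: 1 + 1 + 2 + 2 + 2 = 8
h = 8

8


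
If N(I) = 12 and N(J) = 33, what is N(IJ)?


N(IJ) = N(I) * N(J)
= 12 * 33
= 396

396


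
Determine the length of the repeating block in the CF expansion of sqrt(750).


Run the CF algorithm for sqrt(750).
a_0 = floor(sqrt(750)) = 27; set m_0=0, q_0=1.
Recurrence: m' = q*a - m,  q' = (d - m'^2)/q,  a' = floor((a_0 + m')/q').
  step 1: m=27, q=21, a=2
  step 2: m=15, q=25, a=1
  step 3: m=10, q=26, a=1
  step 4: m=16, q=19, a=2
  step 5: m=22, q=14, a=3
  step 6: m=20, q=25, a=1
  step 7: m=5, q=29, a=1
  step 8: m=24, q=6, a=8
  step 9: m=24, q=29, a=1
  step 10: m=5, q=25, a=1
  step 11: m=20, q=14, a=3
  step 12: m=22, q=19, a=2
  step 13: m=16, q=26, a=1
  step 14: m=10, q=25, a=1
  step 15: m=15, q=21, a=2
  step 16: m=27, q=1, a=54
a_16 = 2*a_0 = 54, so the period closes here.
sqrt(750) = [27; 2, 1, 1, 2, 3, 1, 1, 8, 1, 1, 3, 2, 1, 1, 2, 54]
Period length = 16

16


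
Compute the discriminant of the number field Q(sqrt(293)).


For K = Q(sqrt(d)) with d squarefree: disc(K) = d if d = 1 mod 4, and disc(K) = 4d if d = 2 or 3 mod 4.
Here d = 293, and d mod 4 = 1.
d = 1 mod 4 (O_K = Z[(1+sqrt(d))/2]), so disc(K) = d = 293

293


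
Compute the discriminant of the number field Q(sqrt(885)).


For K = Q(sqrt(d)) with d squarefree: disc(K) = d if d = 1 mod 4, and disc(K) = 4d if d = 2 or 3 mod 4.
Here d = 885, and d mod 4 = 1.
d = 1 mod 4 (O_K = Z[(1+sqrt(d))/2]), so disc(K) = d = 885

885


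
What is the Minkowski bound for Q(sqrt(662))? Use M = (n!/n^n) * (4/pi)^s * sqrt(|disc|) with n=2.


d = 662, d mod 4 = 2, so disc(K) = 4d = 2648; |disc(K)| = 2648
Real quadratic field, so n = 2, s = r2 = 0, r1 = 2
M = (n!/n^n) * (4/pi)^s * sqrt(|disc(K)|) = (2!/2^2) * (4/pi)^0 * sqrt(2648)
= 0.5 * 1.000000 * 51.458721
= 25.7294

25.7294


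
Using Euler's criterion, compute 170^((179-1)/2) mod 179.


p = 179 is prime and the exponent is (p-1)/2 = 89, so by Euler's criterion 170^89 = (170/179) = +1 or -1 mod 179.
Compute by square-and-multiply:
  89 = 64 + 16 + 8 + 1 (binary 1011001)
  Repeated squaring mod 179: 170^1 = 170, 170^2 = 81, 170^4 = 117, 170^8 = 85, 170^16 = 65, 170^32 = 108, 170^64 = 29
  170^89 = 170^64 * 170^16 * 170^8 * 170^1 = 29 * 65 * 85 * 170 mod 179
    29 * 65 = 1885 = 95 mod 179
    95 * 85 = 8075 = 20 mod 179
    20 * 170 = 3400 = 178 mod 179
  170^89 = 178 mod 179
Result 178 = p - 1 = -1 mod 179: 170 is a quadratic non-residue mod 179. As a residue in [0, p-1] the value is 178.
170^89 mod 179 = 178

178


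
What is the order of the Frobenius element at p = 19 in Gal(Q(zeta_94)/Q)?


The Frobenius at p in Gal(Q(zeta_n)/Q) = (Z/nZ)* is the class of p, so its order is ord_94(19), the smallest k >= 1 with 19^k = 1 mod 94.
n = 94 = 2 * 47, phi(94) = 46; the order divides phi(n).
Divisors of 46: 1, 2, 23, 46
Repeated squaring mod 94: 19^1 = 19, 19^2 = 79, 19^4 = 37, 19^8 = 53, 19^16 = 83, 19^32 = 27
Test divisors in increasing order:
  k=1: 19^1 = 19 mod 94
  k=2: 19^2 = 79 mod 94
  k=23: 19^23 = 83 * 37 * 79 * 19 = 93 mod 94
  k=46: 19^46 = 27 * 53 * 37 * 79 = 1 mod 94  <- first divisor giving 1
Order = 46

46


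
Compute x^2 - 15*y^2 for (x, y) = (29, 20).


x^2 - d*y^2
= 29^2 - 15*20^2
= 841 - 6000
= -5159

-5159


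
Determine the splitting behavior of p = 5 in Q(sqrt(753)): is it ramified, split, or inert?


K = Q(sqrt(753)). Since d mod 4 = 1, disc(K) = 753.
Check p | disc: 753 mod 5 = 3.
p does not divide disc. Compute Legendre symbol (d/p):
3^((5-1)/2) mod 5 = -1
(d/p) = -1, so p is inert: (p) stays prime with e=1, f=2, g=1.
Therefore p is inert.

inert


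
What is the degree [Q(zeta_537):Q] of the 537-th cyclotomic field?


The degree equals Euler's totient phi(537).
537 = 3 * 179
phi(537) = 356

356


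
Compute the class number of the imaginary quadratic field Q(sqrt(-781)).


K = Q(sqrt(-781)). d mod 4 = 3, so D = disc(K) = 4d = -3124
h(K) equals the number of primitive reduced positive-definite forms (a, b, c) = a*x^2 + b*x*y + c*y^2 with b^2 - 4ac = D,
where reduced means |b| <= a <= c, with b >= 0 whenever |b| = a or a = c, and primitive means gcd(a, b, c) = 1.
Reduced forces 3a^2 <= |D| = 3124, so 1 <= a <= 32; b must have the parity of D, and c = (b^2 - D)/(4a) must be an integer >= a.
Enumerate a = 1..32, b in [-a, a]:
  a=1: (1, 0, 781)  [1]
  a=2: (2, 2, 391)  [1]
  a=3..4: none
  a=5: (5, -4, 157), (5, 4, 157)  [2]
  a=6..9: none
  a=10: (10, -6, 79), (10, 6, 79)  [2]
  a=11: (11, 0, 71)  [1]
  a=12: none
  a=13: (13, -10, 62), (13, 10, 62)  [2]
  a=14..16: none
  a=17: (17, -2, 46), (17, 2, 46)  [2]
  a=18: none
  a=19: (19, -12, 43), (19, 12, 43)  [2]
  a=20..21: none
  a=22: (22, 22, 41)  [1]
  a=23: (23, -2, 34), (23, 2, 34)  [2]
  a=24: none
  a=25: (25, -24, 37), (25, 24, 37)  [2]
  a=26: (26, -10, 31), (26, 10, 31)  [2]
  a=27..32: none
Total reduced forms: 1 + 1 + 2 + 2 + 1 + 2 + 2 + 2 + 1 + 2 + 2 + 2 = 20
h = 20

20


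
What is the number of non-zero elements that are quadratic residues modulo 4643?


For prime p, the number of non-zero quadratic residues is (p-1)/2.
= (4643-1)/2
= 2321

2321


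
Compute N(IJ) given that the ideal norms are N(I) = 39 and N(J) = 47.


N(IJ) = N(I) * N(J)
= 39 * 47
= 1833

1833


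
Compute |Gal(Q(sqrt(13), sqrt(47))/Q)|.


The 2 square roots of distinct primes are multiplicatively independent over Q,
so [K:Q] = 2^2 and Gal(K/Q) is isomorphic to (Z/2Z)^2.
|Gal| = 2^2 = 4

4


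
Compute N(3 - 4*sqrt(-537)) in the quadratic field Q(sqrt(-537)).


N(a + b*sqrt(d)) = a^2 - d*b^2
= (3)^2 - (-537)*(-4)^2
= 9 + 8592
= 8601

8601


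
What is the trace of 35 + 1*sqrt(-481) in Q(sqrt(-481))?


Tr(a + b*sqrt(d)) = (a + b*sqrt(d)) + (a - b*sqrt(d)) = 2a
= 2 * (35)
= 70

70


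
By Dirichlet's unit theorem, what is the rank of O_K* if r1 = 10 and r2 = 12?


By Dirichlet's unit theorem:
rank = r1 + r2 - 1
= 10 + 12 - 1
= 21

21


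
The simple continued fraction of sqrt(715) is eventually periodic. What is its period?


Run the CF algorithm for sqrt(715).
a_0 = floor(sqrt(715)) = 26; set m_0=0, q_0=1.
Recurrence: m' = q*a - m,  q' = (d - m'^2)/q,  a' = floor((a_0 + m')/q').
  step 1: m=26, q=39, a=1
  step 2: m=13, q=14, a=2
  step 3: m=15, q=35, a=1
  step 4: m=20, q=9, a=5
  step 5: m=25, q=10, a=5
  step 6: m=25, q=9, a=5
  step 7: m=20, q=35, a=1
  step 8: m=15, q=14, a=2
  step 9: m=13, q=39, a=1
  step 10: m=26, q=1, a=52
a_10 = 2*a_0 = 52, so the period closes here.
sqrt(715) = [26; 1, 2, 1, 5, 5, 5, 1, 2, 1, 52]
Period length = 10

10


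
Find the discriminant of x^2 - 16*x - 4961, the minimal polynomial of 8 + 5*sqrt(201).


The element 8 + 5*sqrt(201) has minimal polynomial:
x^2 - 16*x - 4961
Discriminant = (-16)^2 - 4*(-4961)
= 256 + 19844
= 20100

20100


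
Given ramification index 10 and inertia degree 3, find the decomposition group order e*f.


|D_P| = e * f
= 10 * 3
= 30

30


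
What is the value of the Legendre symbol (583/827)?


p = 827 is prime, so compute (583/827) with the reciprocity algorithm (Jacobi-symbol steps: pull out 2s via (2/n), flip via reciprocity, reduce):
  reciprocity: (583/827) -> -(827/583)
  reduce: (244/583)
  pull out 2: (2/583) = +1  (since 583 mod 8 = 7)
  pull out 2: (2/583) = +1  (since 583 mod 8 = 7)
  reciprocity: (61/583) -> +(583/61)
  reduce: (34/61)
  pull out 2: (2/61) = -1  (since 61 mod 8 = 5)
  reciprocity: (17/61) -> +(61/17)
  reduce: (10/17)
  pull out 2: (2/17) = +1  (since 17 mod 8 = 1)
  reciprocity: (5/17) -> +(17/5)
  reduce: (2/5)
  pull out 2: (2/5) = -1  (since 5 mod 8 = 5)
  (1/5) = 1
Product of signs = -1
(583/827) = -1

-1


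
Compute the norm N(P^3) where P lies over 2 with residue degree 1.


N(P^a) = p^(a*f)
= 2^(3*1)
= 2^3
= 8

8


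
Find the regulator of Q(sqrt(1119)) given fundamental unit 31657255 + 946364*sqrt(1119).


epsilon = 31657255 + 946364*sqrt(1119)
= 6.3315e+07
R = ln(6.3315e+07)
= 17.9636

17.9636


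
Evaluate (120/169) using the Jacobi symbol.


Compute (120/169) via quadratic reciprocity:
  pull out 2: (2/169) = +1  (since 169 mod 8 = 1)
  pull out 2: (2/169) = +1  (since 169 mod 8 = 1)
  pull out 2: (2/169) = +1  (since 169 mod 8 = 1)
  reciprocity: (15/169) -> +(169/15)
  reduce: (4/15)
  pull out 2: (2/15) = +1  (since 15 mod 8 = 7)
  pull out 2: (2/15) = +1  (since 15 mod 8 = 7)
  (1/15) = 1
Product of signs = 1

1


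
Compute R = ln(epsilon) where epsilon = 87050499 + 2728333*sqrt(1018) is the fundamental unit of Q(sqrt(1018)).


epsilon = 87050499 + 2728333*sqrt(1018)
= 1.7410e+08
R = ln(1.7410e+08)
= 18.9751

18.9751


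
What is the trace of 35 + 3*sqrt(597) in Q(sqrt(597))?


Tr(a + b*sqrt(d)) = (a + b*sqrt(d)) + (a - b*sqrt(d)) = 2a
= 2 * (35)
= 70

70


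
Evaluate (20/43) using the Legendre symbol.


p = 43 is prime, so compute (20/43) with the reciprocity algorithm (Jacobi-symbol steps: pull out 2s via (2/n), flip via reciprocity, reduce):
  pull out 2: (2/43) = -1  (since 43 mod 8 = 3)
  pull out 2: (2/43) = -1  (since 43 mod 8 = 3)
  reciprocity: (5/43) -> +(43/5)
  reduce: (3/5)
  reciprocity: (3/5) -> +(5/3)
  reduce: (2/3)
  pull out 2: (2/3) = -1  (since 3 mod 8 = 3)
  (1/3) = 1
Product of signs = -1
(20/43) = -1

-1


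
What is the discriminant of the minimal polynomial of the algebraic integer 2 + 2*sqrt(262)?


The element 2 + 2*sqrt(262) has minimal polynomial:
x^2 - 4*x - 1044
Discriminant = (-4)^2 - 4*(-1044)
= 16 + 4176
= 4192

4192


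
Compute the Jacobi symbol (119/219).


Compute (119/219) via quadratic reciprocity:
  reciprocity: (119/219) -> -(219/119)
  reduce: (100/119)
  pull out 2: (2/119) = +1  (since 119 mod 8 = 7)
  pull out 2: (2/119) = +1  (since 119 mod 8 = 7)
  reciprocity: (25/119) -> +(119/25)
  reduce: (19/25)
  reciprocity: (19/25) -> +(25/19)
  reduce: (6/19)
  pull out 2: (2/19) = -1  (since 19 mod 8 = 3)
  reciprocity: (3/19) -> -(19/3)
  reduce: (1/3)
  (1/3) = 1
Product of signs = -1

-1


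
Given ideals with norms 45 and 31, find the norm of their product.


N(IJ) = N(I) * N(J)
= 45 * 31
= 1395

1395


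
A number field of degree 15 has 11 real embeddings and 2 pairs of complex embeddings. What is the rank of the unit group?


By Dirichlet's unit theorem:
rank = r1 + r2 - 1
= 11 + 2 - 1
= 12

12


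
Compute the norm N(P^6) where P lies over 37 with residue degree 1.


N(P^a) = p^(a*f)
= 37^(6*1)
= 37^6
= 2565726409

2565726409


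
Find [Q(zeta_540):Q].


The degree equals Euler's totient phi(540).
540 = 2^2 * 3^3 * 5
phi(540) = 144

144


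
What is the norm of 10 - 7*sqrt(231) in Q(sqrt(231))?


N(a + b*sqrt(d)) = a^2 - d*b^2
= (10)^2 - (231)*(-7)^2
= 100 - 11319
= -11219

-11219


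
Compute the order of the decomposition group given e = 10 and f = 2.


|D_P| = e * f
= 10 * 2
= 20

20


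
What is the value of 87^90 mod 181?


p = 181 is prime and the exponent is (p-1)/2 = 90, so by Euler's criterion 87^90 = (87/181) = +1 or -1 mod 181.
Compute by square-and-multiply:
  90 = 64 + 16 + 8 + 2 (binary 1011010)
  Repeated squaring mod 181: 87^1 = 87, 87^2 = 148, 87^4 = 3, 87^8 = 9, 87^16 = 81, 87^32 = 45, 87^64 = 34
  87^90 = 87^64 * 87^16 * 87^8 * 87^2 = 34 * 81 * 9 * 148 mod 181
    34 * 81 = 2754 = 39 mod 181
    39 * 9 = 351 = 170 mod 181
    170 * 148 = 25160 = 1 mod 181
  87^90 = 1 mod 181
Result 1: 87 is a quadratic residue mod 181.
87^90 mod 181 = 1

1


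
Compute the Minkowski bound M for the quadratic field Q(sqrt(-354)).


d = -354, d mod 4 = 2, so disc(K) = 4d = -1416; |disc(K)| = 1416
Imaginary quadratic field, so n = 2, s = r2 = 1, r1 = 0
M = (n!/n^n) * (4/pi)^s * sqrt(|disc(K)|) = (2!/2^2) * (4/pi)^1 * sqrt(1416)
= 0.5 * 1.273240 * 37.629775
= 23.9559

23.9559


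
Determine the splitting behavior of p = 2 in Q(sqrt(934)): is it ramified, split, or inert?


K = Q(sqrt(934)). Since d mod 4 = 2, disc(K) = 3736.
Check p | disc: 3736 mod 2 = 0.
p divides disc, so p ramifies: (p) = P^2 with e=2, f=1, g=1.
Therefore p is ramified.

ramified


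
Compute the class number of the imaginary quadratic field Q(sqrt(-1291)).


K = Q(sqrt(-1291)). d mod 4 = 1, so D = disc(K) = d = -1291
h(K) equals the number of primitive reduced positive-definite forms (a, b, c) = a*x^2 + b*x*y + c*y^2 with b^2 - 4ac = D,
where reduced means |b| <= a <= c, with b >= 0 whenever |b| = a or a = c, and primitive means gcd(a, b, c) = 1.
Reduced forces 3a^2 <= |D| = 1291, so 1 <= a <= 20; b must have the parity of D, and c = (b^2 - D)/(4a) must be an integer >= a.
Enumerate a = 1..20, b in [-a, a]:
  a=1: (1, 1, 323)  [1]
  a=2..4: none
  a=5: (5, -3, 65), (5, 3, 65)  [2]
  a=6: none
  a=7: (7, -5, 47), (7, 5, 47)  [2]
  a=8..12: none
  a=13: (13, -3, 25), (13, 3, 25)  [2]
  a=14..16: none
  a=17: (17, -1, 19), (17, 1, 19)  [2]
  a=18..20: none
Total reduced forms: 1 + 2 + 2 + 2 + 2 = 9
h = 9

9


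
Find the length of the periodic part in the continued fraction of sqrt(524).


Run the CF algorithm for sqrt(524).
a_0 = floor(sqrt(524)) = 22; set m_0=0, q_0=1.
Recurrence: m' = q*a - m,  q' = (d - m'^2)/q,  a' = floor((a_0 + m')/q').
  step 1: m=22, q=40, a=1
  step 2: m=18, q=5, a=8
  step 3: m=22, q=8, a=5
  step 4: m=18, q=25, a=1
  step 5: m=7, q=19, a=1
  step 6: m=12, q=20, a=1
  step 7: m=8, q=23, a=1
  step 8: m=15, q=13, a=2
  step 9: m=11, q=31, a=1
  step 10: m=20, q=4, a=10
  step 11: m=20, q=31, a=1
  step 12: m=11, q=13, a=2
  step 13: m=15, q=23, a=1
  step 14: m=8, q=20, a=1
  step 15: m=12, q=19, a=1
  step 16: m=7, q=25, a=1
  step 17: m=18, q=8, a=5
  step 18: m=22, q=5, a=8
  step 19: m=18, q=40, a=1
  step 20: m=22, q=1, a=44
a_20 = 2*a_0 = 44, so the period closes here.
sqrt(524) = [22; 1, 8, 5, 1, 1, 1, 1, 2, 1, 10, 1, 2, 1, 1, 1, 1, 5, 8, 1, 44]
Period length = 20

20


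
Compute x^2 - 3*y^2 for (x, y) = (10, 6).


x^2 - d*y^2
= 10^2 - 3*6^2
= 100 - 108
= -8

-8


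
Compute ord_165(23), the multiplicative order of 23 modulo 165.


We want ord_165(23), the smallest k >= 1 with 23^k = 1 mod 165.
n = 165 = 3 * 5 * 11, phi(165) = 80; the order divides phi(n).
Divisors of 80: 1, 2, 4, 5, 8, 10, 16, 20, 40, 80
Repeated squaring mod 165: 23^1 = 23, 23^2 = 34, 23^4 = 1, 23^8 = 1, 23^16 = 1, 23^32 = 1, 23^64 = 1
Test divisors in increasing order:
  k=1: 23^1 = 23 mod 165
  k=2: 23^2 = 34 mod 165
  k=4: 23^4 = 1 mod 165  <- first divisor giving 1
Order = 4

4


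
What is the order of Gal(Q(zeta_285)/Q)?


|Gal(Q(zeta_285)/Q)| = phi(285)
= 144

144


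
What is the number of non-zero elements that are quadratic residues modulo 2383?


For prime p, the number of non-zero quadratic residues is (p-1)/2.
= (2383-1)/2
= 1191

1191


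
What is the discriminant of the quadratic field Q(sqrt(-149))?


For K = Q(sqrt(d)) with d squarefree: disc(K) = d if d = 1 mod 4, and disc(K) = 4d if d = 2 or 3 mod 4.
Here d = -149, and d mod 4 = 3.
d = 3 mod 4, not 1 (O_K = Z[sqrt(d)]), so disc(K) = 4d = 4 * (-149) = -596

-596


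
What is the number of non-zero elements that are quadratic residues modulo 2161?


For prime p, the number of non-zero quadratic residues is (p-1)/2.
= (2161-1)/2
= 1080

1080


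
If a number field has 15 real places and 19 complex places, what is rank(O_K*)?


By Dirichlet's unit theorem:
rank = r1 + r2 - 1
= 15 + 19 - 1
= 33

33


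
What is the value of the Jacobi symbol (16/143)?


Compute (16/143) via quadratic reciprocity:
  pull out 2: (2/143) = +1  (since 143 mod 8 = 7)
  pull out 2: (2/143) = +1  (since 143 mod 8 = 7)
  pull out 2: (2/143) = +1  (since 143 mod 8 = 7)
  pull out 2: (2/143) = +1  (since 143 mod 8 = 7)
  (1/143) = 1
Product of signs = 1

1


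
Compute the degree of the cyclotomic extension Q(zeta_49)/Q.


The degree equals Euler's totient phi(49).
49 = 7^2
phi(49) = 42

42
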